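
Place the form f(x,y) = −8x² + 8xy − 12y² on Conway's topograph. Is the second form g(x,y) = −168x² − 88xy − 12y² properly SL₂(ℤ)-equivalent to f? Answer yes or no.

D₁ = -320, D₂ = -320
f is negative-definite; reduce −f:
−f: translate: b→8 (≡-8 mod 16), so (8,-8,12)→(8,8,12)
−f: reduced (well bottom): (8,8,12) with a≤c, −a<b≤a
flip sign back: reduced form of f is (-8,-8,-12)
g is negative-definite; reduce −g:
−g: flip: (168,88,12)→(12,-88,168)
−g: translate: b→8 (≡-88 mod 24), so (12,-88,168)→(12,8,8)
−g: flip: (12,8,8)→(8,-8,12)
−g: translate: b→8 (≡-8 mod 16), so (8,-8,12)→(8,8,12)
−g: reduced (well bottom): (8,8,12) with a≤c, −a<b≤a
flip sign back: reduced form of g is (-8,-8,-12)
reduced forms (-8, -8, -12) vs (-8, -8, -12) ⇒ equivalent

yes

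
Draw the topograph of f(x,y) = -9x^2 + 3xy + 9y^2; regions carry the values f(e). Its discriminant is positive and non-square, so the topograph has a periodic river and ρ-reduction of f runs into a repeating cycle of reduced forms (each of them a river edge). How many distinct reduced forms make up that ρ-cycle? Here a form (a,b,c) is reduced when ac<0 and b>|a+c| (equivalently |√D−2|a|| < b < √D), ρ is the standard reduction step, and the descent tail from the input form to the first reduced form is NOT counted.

D = 333, ⌊√D⌋ = 18
river: ρ → (9,15,-3)
river: ρ → (-3,15,9)
river: ρ → (9,3,-9)
river: ρ → (-9,15,3)
river: ρ → (3,15,-9)
river: ρ → (-9,3,9)
ρ-cycle length = 6 (tail of 0 descent steps not counted)

6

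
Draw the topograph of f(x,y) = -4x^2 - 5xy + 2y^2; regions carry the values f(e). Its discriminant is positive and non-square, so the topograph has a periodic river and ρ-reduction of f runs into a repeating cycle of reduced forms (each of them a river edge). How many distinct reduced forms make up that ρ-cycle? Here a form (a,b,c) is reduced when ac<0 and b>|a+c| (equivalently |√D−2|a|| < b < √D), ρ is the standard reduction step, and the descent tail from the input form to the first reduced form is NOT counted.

D = 57, ⌊√D⌋ = 7
descent: ρ → (2,5,-4)  [lands on river]
river: ρ → (-4,3,3)
river: ρ → (3,3,-4)
river: ρ → (-4,5,2)
river: ρ → (2,7,-1)
river: ρ → (-1,7,2)
ρ-cycle length = 6 (tail of 1 descent step not counted)

6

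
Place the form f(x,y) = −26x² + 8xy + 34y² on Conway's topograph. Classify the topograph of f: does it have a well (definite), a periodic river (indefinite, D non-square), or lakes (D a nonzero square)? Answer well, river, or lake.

D = b²−4ac = 8² − 4·(-26)·34 = 3600
D = 60² is a perfect square ⇒ form factors over ℤ ⇒ lakes

lake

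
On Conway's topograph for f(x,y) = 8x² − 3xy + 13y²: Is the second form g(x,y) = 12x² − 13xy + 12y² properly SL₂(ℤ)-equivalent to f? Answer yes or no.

D₁ = -407, D₂ = -407
f: reduced (well bottom): (8,-3,13) with a≤c, −a<b≤a
g: translate: b→11 (≡-13 mod 24), so (12,-13,12)→(12,11,11)
g: flip: (12,11,11)→(11,-11,12)
g: translate: b→11 (≡-11 mod 22), so (11,-11,12)→(11,11,12)
g: reduced (well bottom): (11,11,12) with a≤c, −a<b≤a
reduced forms (8, -3, 13) vs (11, 11, 12) ⇒ inequivalent

no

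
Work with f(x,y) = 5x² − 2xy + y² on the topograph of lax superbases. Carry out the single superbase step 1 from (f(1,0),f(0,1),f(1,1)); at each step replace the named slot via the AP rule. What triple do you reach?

start (5,1,4) = (f(1,0),f(0,1),f(1,1))
replace slot 1: 2·(1+4) − 5 = 5 → (5,1,4)

5,1,4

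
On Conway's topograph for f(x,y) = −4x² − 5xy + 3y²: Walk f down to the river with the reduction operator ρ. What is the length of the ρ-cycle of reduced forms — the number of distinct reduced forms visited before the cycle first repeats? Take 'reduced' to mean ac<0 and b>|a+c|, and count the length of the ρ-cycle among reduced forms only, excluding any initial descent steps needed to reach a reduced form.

D = 73, ⌊√D⌋ = 8
descent: ρ → (3,5,-4)  [lands on river]
river: ρ → (-4,3,4)
river: ρ → (4,5,-3)
river: ρ → (-3,7,2)
river: ρ → (2,5,-6)
river: ρ → (-6,7,1)
river: ρ → (1,7,-6)
river: ρ → (-6,5,2)
river: ρ → (2,7,-3)
river: ρ → (-3,5,4)
river: ρ → (4,3,-4)
river: ρ → (-4,5,3)
river: ρ → (3,7,-2)
river: ρ → (-2,5,6)
river: ρ → (6,7,-1)
river: ρ → (-1,7,6)
river: ρ → (6,5,-2)
river: ρ → (-2,7,3)
ρ-cycle length = 18 (tail of 1 descent step not counted)

18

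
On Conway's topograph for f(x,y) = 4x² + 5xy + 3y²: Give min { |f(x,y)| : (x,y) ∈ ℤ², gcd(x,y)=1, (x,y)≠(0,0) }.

translate: b→-3 (≡5 mod 8), so (4,5,3)→(4,-3,2)
flip: (4,-3,2)→(2,3,4)
translate: b→-1 (≡3 mod 4), so (2,3,4)→(2,-1,3)
reduced (well bottom): (2,-1,3) with a≤c, −a<b≤a
well minimum = a = 2

2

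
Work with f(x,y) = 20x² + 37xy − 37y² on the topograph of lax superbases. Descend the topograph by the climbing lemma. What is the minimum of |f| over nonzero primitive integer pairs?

river: ρ → (-37,37,20)
river: ρ → (20,43,-31)
river: ρ → (-31,19,32)
river: ρ → (32,45,-18)
river: ρ → (-18,63,5)
river: ρ → (5,57,-54)
river: ρ → (-54,51,8)
river: ρ → (8,61,-19)
river: ρ → (-19,53,20)
river: ρ → (20,27,-45)
river: ρ → (-45,63,2)
river: ρ → (2,65,-13)
river: ρ → (-13,65,2)
river: ρ → (2,63,-45)
river: ρ → (-45,27,20)
river: ρ → (20,53,-19)
river: ρ → (-19,61,8)
river: ρ → (8,51,-54)
river: ρ → (-54,57,5)
river: ρ → (5,63,-18)
river: ρ → (-18,45,32)
river: ρ → (32,19,-31)
river: ρ → (-31,43,20)
river: ρ → (20,37,-37)
closes: descent 0, river 24
min |a| on river = 2

2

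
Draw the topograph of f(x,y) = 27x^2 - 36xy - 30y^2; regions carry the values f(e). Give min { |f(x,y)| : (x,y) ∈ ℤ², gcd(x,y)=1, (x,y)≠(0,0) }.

descent: ρ → (-30,36,27)  [lands on river]
river: ρ → (27,18,-39)
river: ρ → (-39,60,6)
river: ρ → (6,60,-39)
river: ρ → (-39,18,27)
river: ρ → (27,36,-30)
river: ρ → (-30,24,33)
river: ρ → (33,42,-21)
river: ρ → (-21,42,33)
river: ρ → (33,24,-30)
closes: descent 1, river 10
min |a| on river = 6

6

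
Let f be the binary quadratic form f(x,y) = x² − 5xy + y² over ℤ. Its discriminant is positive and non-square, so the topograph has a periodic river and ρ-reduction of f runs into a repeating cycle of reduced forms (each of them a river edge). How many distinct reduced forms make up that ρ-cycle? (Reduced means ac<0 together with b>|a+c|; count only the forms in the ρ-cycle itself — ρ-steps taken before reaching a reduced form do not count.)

D = 21, ⌊√D⌋ = 4
descent: ρ → (1,3,-3)  [lands on river]
river: ρ → (-3,3,1)
ρ-cycle length = 2 (tail of 1 descent step not counted)

2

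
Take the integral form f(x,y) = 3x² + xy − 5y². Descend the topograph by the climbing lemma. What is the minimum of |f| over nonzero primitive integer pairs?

descent: ρ → (-5,-1,3)
descent: ρ → (3,7,-1)  [lands on river]
river: ρ → (-1,7,3)
river: ρ → (3,5,-3)
river: ρ → (-3,7,1)
river: ρ → (1,7,-3)
river: ρ → (-3,5,3)
closes: descent 2, river 6
min |a| on river = 1

1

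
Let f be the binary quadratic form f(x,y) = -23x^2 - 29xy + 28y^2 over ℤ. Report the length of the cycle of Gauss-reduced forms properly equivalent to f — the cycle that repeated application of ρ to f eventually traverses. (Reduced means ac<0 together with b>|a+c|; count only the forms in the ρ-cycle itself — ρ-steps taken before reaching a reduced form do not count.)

D = 3417, ⌊√D⌋ = 58
descent: ρ → (28,29,-23)  [lands on river]
river: ρ → (-23,17,34)
river: ρ → (34,51,-6)
river: ρ → (-6,57,7)
river: ρ → (7,55,-14)
river: ρ → (-14,57,3)
river: ρ → (3,57,-14)
river: ρ → (-14,55,7)
river: ρ → (7,57,-6)
river: ρ → (-6,51,34)
river: ρ → (34,17,-23)
river: ρ → (-23,29,28)
river: ρ → (28,27,-24)
river: ρ → (-24,21,31)
river: ρ → (31,41,-14)
river: ρ → (-14,43,28)
river: ρ → (28,13,-29)
river: ρ → (-29,45,12)
river: ρ → (12,51,-17)
river: ρ → (-17,51,12)
river: ρ → (12,45,-29)
river: ρ → (-29,13,28)
river: ρ → (28,43,-14)
river: ρ → (-14,41,31)
river: ρ → (31,21,-24)
river: ρ → (-24,27,28)
ρ-cycle length = 26 (tail of 1 descent step not counted)

26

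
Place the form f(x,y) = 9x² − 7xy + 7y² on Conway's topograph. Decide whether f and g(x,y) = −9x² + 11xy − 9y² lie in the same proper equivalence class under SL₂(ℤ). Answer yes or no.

D₁ = -203, D₂ = -203
f: flip: (9,-7,7)→(7,7,9)
f: reduced (well bottom): (7,7,9) with a≤c, −a<b≤a
g is negative-definite; reduce −g:
−g: translate: b→7 (≡-11 mod 18), so (9,-11,9)→(9,7,7)
−g: flip: (9,7,7)→(7,-7,9)
−g: translate: b→7 (≡-7 mod 14), so (7,-7,9)→(7,7,9)
−g: reduced (well bottom): (7,7,9) with a≤c, −a<b≤a
flip sign back: reduced form of g is (-7,-7,-9)
reduced forms (7, 7, 9) vs (-7, -7, -9) ⇒ inequivalent

no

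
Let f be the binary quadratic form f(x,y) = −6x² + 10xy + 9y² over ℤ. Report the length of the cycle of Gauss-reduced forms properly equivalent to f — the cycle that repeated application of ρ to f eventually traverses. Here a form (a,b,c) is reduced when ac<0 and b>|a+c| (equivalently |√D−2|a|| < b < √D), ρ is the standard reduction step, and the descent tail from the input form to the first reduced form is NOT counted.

D = 316, ⌊√D⌋ = 17
river: ρ → (9,8,-7)
river: ρ → (-7,6,10)
river: ρ → (10,14,-3)
river: ρ → (-3,16,5)
river: ρ → (5,14,-6)
river: ρ → (-6,10,9)
ρ-cycle length = 6 (tail of 0 descent steps not counted)

6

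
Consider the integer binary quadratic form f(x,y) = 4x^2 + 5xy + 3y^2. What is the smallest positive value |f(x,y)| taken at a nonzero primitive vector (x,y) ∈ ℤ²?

translate: b→-3 (≡5 mod 8), so (4,5,3)→(4,-3,2)
flip: (4,-3,2)→(2,3,4)
translate: b→-1 (≡3 mod 4), so (2,3,4)→(2,-1,3)
reduced (well bottom): (2,-1,3) with a≤c, −a<b≤a
well minimum = a = 2

2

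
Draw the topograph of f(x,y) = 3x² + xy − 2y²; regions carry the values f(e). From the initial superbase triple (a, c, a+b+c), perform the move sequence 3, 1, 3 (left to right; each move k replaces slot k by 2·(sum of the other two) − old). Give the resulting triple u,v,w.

start (3,-2,2) = (f(1,0),f(0,1),f(1,1))
replace slot 3: 2·(3+(-2)) − 2 = 0 → (3,-2,0)
replace slot 1: 2·((-2)+0) − 3 = -7 → (-7,-2,0)
replace slot 3: 2·((-7)+(-2)) − 0 = -18 → (-7,-2,-18)

-7,-2,-18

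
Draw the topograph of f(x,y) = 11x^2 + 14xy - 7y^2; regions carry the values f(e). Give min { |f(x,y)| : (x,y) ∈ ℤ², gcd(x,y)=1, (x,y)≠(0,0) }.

river: ρ → (-7,14,11)
river: ρ → (11,8,-10)
river: ρ → (-10,12,9)
river: ρ → (9,6,-13)
river: ρ → (-13,20,2)
river: ρ → (2,20,-13)
river: ρ → (-13,6,9)
river: ρ → (9,12,-10)
river: ρ → (-10,8,11)
river: ρ → (11,14,-7)
closes: descent 0, river 10
min |a| on river = 2

2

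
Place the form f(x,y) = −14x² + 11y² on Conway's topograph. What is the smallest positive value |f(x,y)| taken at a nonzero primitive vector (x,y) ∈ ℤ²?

descent: ρ → (11,22,-3)  [lands on river]
river: ρ → (-3,20,18)
river: ρ → (18,16,-5)
river: ρ → (-5,24,2)
river: ρ → (2,24,-5)
river: ρ → (-5,16,18)
river: ρ → (18,20,-3)
river: ρ → (-3,22,11)
closes: descent 1, river 8
min |a| on river = 2

2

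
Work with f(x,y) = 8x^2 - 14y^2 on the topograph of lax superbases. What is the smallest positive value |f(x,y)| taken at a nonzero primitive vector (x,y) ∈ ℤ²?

descent: ρ → (-14,0,8)
descent: ρ → (8,16,-6)  [lands on river]
river: ρ → (-6,20,2)
river: ρ → (2,20,-6)
river: ρ → (-6,16,8)
closes: descent 2, river 4
min |a| on river = 2

2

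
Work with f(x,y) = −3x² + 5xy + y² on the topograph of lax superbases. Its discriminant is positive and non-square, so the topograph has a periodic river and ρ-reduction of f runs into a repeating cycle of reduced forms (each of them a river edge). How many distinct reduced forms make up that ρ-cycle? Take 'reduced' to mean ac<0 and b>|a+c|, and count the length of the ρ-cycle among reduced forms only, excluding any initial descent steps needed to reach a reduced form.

D = 37, ⌊√D⌋ = 6
river: ρ → (1,5,-3)
river: ρ → (-3,1,3)
river: ρ → (3,5,-1)
river: ρ → (-1,5,3)
river: ρ → (3,1,-3)
river: ρ → (-3,5,1)
ρ-cycle length = 6 (tail of 0 descent steps not counted)

6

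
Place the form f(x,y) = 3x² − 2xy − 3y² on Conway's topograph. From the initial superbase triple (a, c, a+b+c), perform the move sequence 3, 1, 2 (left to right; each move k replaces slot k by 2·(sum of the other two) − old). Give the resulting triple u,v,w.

start (3,-3,-2) = (f(1,0),f(0,1),f(1,1))
replace slot 3: 2·(3+(-3)) − (-2) = 2 → (3,-3,2)
replace slot 1: 2·((-3)+2) − 3 = -5 → (-5,-3,2)
replace slot 2: 2·((-5)+2) − (-3) = -3 → (-5,-3,2)

-5,-3,2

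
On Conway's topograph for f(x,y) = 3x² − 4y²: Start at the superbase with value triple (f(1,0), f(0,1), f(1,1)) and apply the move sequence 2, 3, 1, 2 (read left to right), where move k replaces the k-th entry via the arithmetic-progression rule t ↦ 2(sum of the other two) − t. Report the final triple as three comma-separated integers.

start (3,-4,-1) = (f(1,0),f(0,1),f(1,1))
replace slot 2: 2·(3+(-1)) − (-4) = 8 → (3,8,-1)
replace slot 3: 2·(3+8) − (-1) = 23 → (3,8,23)
replace slot 1: 2·(8+23) − 3 = 59 → (59,8,23)
replace slot 2: 2·(59+23) − 8 = 156 → (59,156,23)

59,156,23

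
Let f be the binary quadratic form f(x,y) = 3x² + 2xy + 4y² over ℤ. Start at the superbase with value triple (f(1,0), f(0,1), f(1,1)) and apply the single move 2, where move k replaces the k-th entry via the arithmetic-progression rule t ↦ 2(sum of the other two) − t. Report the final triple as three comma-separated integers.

start (3,4,9) = (f(1,0),f(0,1),f(1,1))
replace slot 2: 2·(3+9) − 4 = 20 → (3,20,9)

3,20,9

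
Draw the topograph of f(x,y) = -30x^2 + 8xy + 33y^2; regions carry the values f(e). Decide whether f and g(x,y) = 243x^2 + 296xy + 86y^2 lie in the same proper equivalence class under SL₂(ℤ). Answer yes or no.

D₁ = 4024, D₂ = 4024
river cycle of f (length 48): (33, 58, -5), (-5, 62, 9), (9, 46, -53), (-53, 60, 2), (2, 60, -53), (-53, 46, 9), (9, 62, -5), (-5, 58, 33), (33, 8, -30), (-30, 52, 11), … (38 more)
river cycle of g (length 48): (-5, 62, 9), (9, 46, -53), (-53, 60, 2), (2, 60, -53), (-53, 46, 9), (9, 62, -5), (-5, 58, 33), (33, 8, -30), (-30, 52, 11), (11, 58, -15), … (38 more)
cycles coincide ⇒ equivalent

yes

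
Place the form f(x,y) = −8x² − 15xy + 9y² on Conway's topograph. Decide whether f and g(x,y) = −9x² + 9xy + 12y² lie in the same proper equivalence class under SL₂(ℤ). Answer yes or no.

D₁ = 513, D₂ = 513
river cycle of f (length 16): (9, 15, -8), (-8, 17, 7), (7, 11, -14), (-14, 17, 4), (4, 15, -18), (-18, 21, 1), (1, 21, -18), (-18, 15, 4), (4, 17, -14), (-14, 11, 7), … (6 more)
river cycle of g (length 6): (12, 15, -6), (-6, 21, 3), (3, 21, -6), (-6, 15, 12), (12, 9, -9), (-9, 9, 12)
cycles differ ⇒ inequivalent

no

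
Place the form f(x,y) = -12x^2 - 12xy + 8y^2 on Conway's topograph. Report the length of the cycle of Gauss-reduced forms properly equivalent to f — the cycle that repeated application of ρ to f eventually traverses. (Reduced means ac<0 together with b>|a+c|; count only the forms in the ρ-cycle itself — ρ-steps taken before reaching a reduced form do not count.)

D = 528, ⌊√D⌋ = 22
descent: ρ → (8,12,-12)  [lands on river]
river: ρ → (-12,12,8)
river: ρ → (8,20,-4)
river: ρ → (-4,20,8)
ρ-cycle length = 4 (tail of 1 descent step not counted)

4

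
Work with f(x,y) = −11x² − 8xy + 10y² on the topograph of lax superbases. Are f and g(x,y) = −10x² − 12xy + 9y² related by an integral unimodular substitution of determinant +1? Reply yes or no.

D₁ = 504, D₂ = 504
river cycle of f (length 10): (10, 8, -11), (-11, 14, 7), (7, 14, -11), (-11, 8, 10), (10, 12, -9), (-9, 6, 13), (13, 20, -2), (-2, 20, 13), (13, 6, -9), (-9, 12, 10)
river cycle of g (length 10): (9, 12, -10), (-10, 8, 11), (11, 14, -7), (-7, 14, 11), (11, 8, -10), (-10, 12, 9), (9, 6, -13), (-13, 20, 2), (2, 20, -13), (-13, 6, 9)
cycles differ ⇒ inequivalent

no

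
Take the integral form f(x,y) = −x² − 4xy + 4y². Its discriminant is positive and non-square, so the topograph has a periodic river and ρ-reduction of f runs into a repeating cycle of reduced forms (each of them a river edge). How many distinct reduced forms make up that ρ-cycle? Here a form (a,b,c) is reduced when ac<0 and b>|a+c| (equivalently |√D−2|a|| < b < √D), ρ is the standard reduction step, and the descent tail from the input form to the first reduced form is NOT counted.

D = 32, ⌊√D⌋ = 5
descent: ρ → (4,4,-1)  [lands on river]
river: ρ → (-1,4,4)
ρ-cycle length = 2 (tail of 1 descent step not counted)

2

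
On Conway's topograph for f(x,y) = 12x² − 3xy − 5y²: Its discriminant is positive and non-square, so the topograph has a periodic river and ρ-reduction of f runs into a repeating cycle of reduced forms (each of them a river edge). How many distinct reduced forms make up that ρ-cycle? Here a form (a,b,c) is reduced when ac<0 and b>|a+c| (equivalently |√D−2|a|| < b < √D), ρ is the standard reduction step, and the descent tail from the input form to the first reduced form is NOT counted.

D = 249, ⌊√D⌋ = 15
descent: ρ → (-5,13,4)  [lands on river]
river: ρ → (4,11,-8)
river: ρ → (-8,5,7)
river: ρ → (7,9,-6)
river: ρ → (-6,15,1)
river: ρ → (1,15,-6)
river: ρ → (-6,9,7)
river: ρ → (7,5,-8)
river: ρ → (-8,11,4)
river: ρ → (4,13,-5)
river: ρ → (-5,7,10)
river: ρ → (10,13,-2)
river: ρ → (-2,15,3)
river: ρ → (3,15,-2)
river: ρ → (-2,13,10)
river: ρ → (10,7,-5)
ρ-cycle length = 16 (tail of 1 descent step not counted)

16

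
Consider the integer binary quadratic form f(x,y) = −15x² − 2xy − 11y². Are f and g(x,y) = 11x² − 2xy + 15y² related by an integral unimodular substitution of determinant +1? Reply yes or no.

D₁ = -656, D₂ = -656
f is negative-definite; reduce −f:
−f: flip: (15,2,11)→(11,-2,15)
−f: reduced (well bottom): (11,-2,15) with a≤c, −a<b≤a
flip sign back: reduced form of f is (-11,2,-15)
g: reduced (well bottom): (11,-2,15) with a≤c, −a<b≤a
reduced forms (-11, 2, -15) vs (11, -2, 15) ⇒ inequivalent

no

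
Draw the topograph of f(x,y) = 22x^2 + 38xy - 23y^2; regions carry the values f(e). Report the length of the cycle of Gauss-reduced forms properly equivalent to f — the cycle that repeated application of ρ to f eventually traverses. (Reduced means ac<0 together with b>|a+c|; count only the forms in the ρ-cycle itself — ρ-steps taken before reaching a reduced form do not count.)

D = 3468, ⌊√D⌋ = 58
river: ρ → (-23,54,6)
river: ρ → (6,54,-23)
river: ρ → (-23,38,22)
river: ρ → (22,50,-11)
river: ρ → (-11,38,46)
river: ρ → (46,54,-3)
river: ρ → (-3,54,46)
river: ρ → (46,38,-11)
river: ρ → (-11,50,22)
river: ρ → (22,38,-23)
ρ-cycle length = 10 (tail of 0 descent steps not counted)

10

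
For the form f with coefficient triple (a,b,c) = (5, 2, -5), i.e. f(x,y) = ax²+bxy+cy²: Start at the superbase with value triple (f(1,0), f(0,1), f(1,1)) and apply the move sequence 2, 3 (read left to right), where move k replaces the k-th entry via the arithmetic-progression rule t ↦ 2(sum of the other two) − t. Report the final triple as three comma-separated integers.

start (5,-5,2) = (f(1,0),f(0,1),f(1,1))
replace slot 2: 2·(5+2) − (-5) = 19 → (5,19,2)
replace slot 3: 2·(5+19) − 2 = 46 → (5,19,46)

5,19,46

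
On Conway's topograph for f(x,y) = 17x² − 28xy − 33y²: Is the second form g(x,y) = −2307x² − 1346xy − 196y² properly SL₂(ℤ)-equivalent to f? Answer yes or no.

D₁ = 3028, D₂ = 3028
river cycle of f (length 30): (-33, 28, 17), (17, 40, -21), (-21, 44, 13), (13, 34, -36), (-36, 38, 11), (11, 50, -12), (-12, 46, 19), (19, 30, -28), (-28, 26, 21), (21, 16, -33), … (20 more)
river cycle of g (length 30): (-33, 28, 17), (17, 40, -21), (-21, 44, 13), (13, 34, -36), (-36, 38, 11), (11, 50, -12), (-12, 46, 19), (19, 30, -28), (-28, 26, 21), (21, 16, -33), … (20 more)
cycles coincide ⇒ equivalent

yes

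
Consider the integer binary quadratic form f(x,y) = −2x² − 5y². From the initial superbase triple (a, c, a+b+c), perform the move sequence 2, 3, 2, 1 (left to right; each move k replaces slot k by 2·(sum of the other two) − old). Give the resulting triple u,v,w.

start (-2,-5,-7) = (f(1,0),f(0,1),f(1,1))
replace slot 2: 2·((-2)+(-7)) − (-5) = -13 → (-2,-13,-7)
replace slot 3: 2·((-2)+(-13)) − (-7) = -23 → (-2,-13,-23)
replace slot 2: 2·((-2)+(-23)) − (-13) = -37 → (-2,-37,-23)
replace slot 1: 2·((-37)+(-23)) − (-2) = -118 → (-118,-37,-23)

-118,-37,-23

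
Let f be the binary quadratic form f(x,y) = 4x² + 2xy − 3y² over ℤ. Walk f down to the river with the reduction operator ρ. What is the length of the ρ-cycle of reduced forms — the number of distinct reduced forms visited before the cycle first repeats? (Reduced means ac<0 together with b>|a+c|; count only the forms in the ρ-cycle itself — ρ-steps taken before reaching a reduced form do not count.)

D = 52, ⌊√D⌋ = 7
river: ρ → (-3,4,3)
river: ρ → (3,2,-4)
river: ρ → (-4,6,1)
river: ρ → (1,6,-4)
river: ρ → (-4,2,3)
river: ρ → (3,4,-3)
river: ρ → (-3,2,4)
river: ρ → (4,6,-1)
river: ρ → (-1,6,4)
river: ρ → (4,2,-3)
ρ-cycle length = 10 (tail of 0 descent steps not counted)

10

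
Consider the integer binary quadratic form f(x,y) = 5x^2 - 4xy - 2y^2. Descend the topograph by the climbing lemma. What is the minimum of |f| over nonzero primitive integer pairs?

descent: ρ → (-2,4,5)  [lands on river]
river: ρ → (5,6,-1)
river: ρ → (-1,6,5)
river: ρ → (5,4,-2)
closes: descent 1, river 4
min |a| on river = 1

1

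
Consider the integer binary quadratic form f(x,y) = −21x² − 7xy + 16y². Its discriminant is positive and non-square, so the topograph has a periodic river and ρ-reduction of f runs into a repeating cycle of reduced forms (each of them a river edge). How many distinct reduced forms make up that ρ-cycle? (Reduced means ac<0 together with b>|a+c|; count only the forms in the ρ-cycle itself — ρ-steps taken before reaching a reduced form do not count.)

D = 1393, ⌊√D⌋ = 37
descent: ρ → (16,7,-21)  [lands on river]
river: ρ → (-21,35,2)
river: ρ → (2,37,-3)
river: ρ → (-3,35,14)
river: ρ → (14,21,-17)
river: ρ → (-17,13,18)
river: ρ → (18,23,-12)
river: ρ → (-12,25,16)
ρ-cycle length = 8 (tail of 1 descent step not counted)

8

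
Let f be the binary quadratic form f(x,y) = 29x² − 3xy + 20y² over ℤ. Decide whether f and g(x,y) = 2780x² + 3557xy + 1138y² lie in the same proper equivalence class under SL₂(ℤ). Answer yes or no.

D₁ = -2311, D₂ = -2311
f: flip: (29,-3,20)→(20,3,29)
f: reduced (well bottom): (20,3,29) with a≤c, −a<b≤a
g: translate: b→-2003 (≡3557 mod 5560), so (2780,3557,1138)→(2780,-2003,361)
g: flip: (2780,-2003,361)→(361,2003,2780)
g: translate: b→-163 (≡2003 mod 722), so (361,2003,2780)→(361,-163,20)
g: flip: (361,-163,20)→(20,163,361)
g: translate: b→3 (≡163 mod 40), so (20,163,361)→(20,3,29)
g: reduced (well bottom): (20,3,29) with a≤c, −a<b≤a
reduced forms (20, 3, 29) vs (20, 3, 29) ⇒ equivalent

yes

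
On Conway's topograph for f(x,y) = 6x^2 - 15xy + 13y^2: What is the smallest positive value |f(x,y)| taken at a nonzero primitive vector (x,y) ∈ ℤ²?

translate: b→-3 (≡-15 mod 12), so (6,-15,13)→(6,-3,4)
flip: (6,-3,4)→(4,3,6)
reduced (well bottom): (4,3,6) with a≤c, −a<b≤a
well minimum = a = 4

4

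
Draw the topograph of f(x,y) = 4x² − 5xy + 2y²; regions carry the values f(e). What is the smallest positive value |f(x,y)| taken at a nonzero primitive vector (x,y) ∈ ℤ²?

translate: b→3 (≡-5 mod 8), so (4,-5,2)→(4,3,1)
flip: (4,3,1)→(1,-3,4)
translate: b→1 (≡-3 mod 2), so (1,-3,4)→(1,1,2)
reduced (well bottom): (1,1,2) with a≤c, −a<b≤a
well minimum = a = 1

1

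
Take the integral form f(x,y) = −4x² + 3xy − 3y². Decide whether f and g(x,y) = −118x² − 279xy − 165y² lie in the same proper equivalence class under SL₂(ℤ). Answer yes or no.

D₁ = -39, D₂ = -39
f is negative-definite; reduce −f:
−f: flip: (4,-3,3)→(3,3,4)
−f: reduced (well bottom): (3,3,4) with a≤c, −a<b≤a
flip sign back: reduced form of f is (-3,-3,-4)
g is negative-definite; reduce −g:
−g: translate: b→43 (≡279 mod 236), so (118,279,165)→(118,43,4)
−g: flip: (118,43,4)→(4,-43,118)
−g: translate: b→-3 (≡-43 mod 8), so (4,-43,118)→(4,-3,3)
−g: flip: (4,-3,3)→(3,3,4)
−g: reduced (well bottom): (3,3,4) with a≤c, −a<b≤a
flip sign back: reduced form of g is (-3,-3,-4)
reduced forms (-3, -3, -4) vs (-3, -3, -4) ⇒ equivalent

yes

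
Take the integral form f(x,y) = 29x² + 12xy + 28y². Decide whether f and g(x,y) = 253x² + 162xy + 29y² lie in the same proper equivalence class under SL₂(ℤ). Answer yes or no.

D₁ = -3104, D₂ = -3104
f: flip: (29,12,28)→(28,-12,29)
f: reduced (well bottom): (28,-12,29) with a≤c, −a<b≤a
g: flip: (253,162,29)→(29,-162,253)
g: translate: b→12 (≡-162 mod 58), so (29,-162,253)→(29,12,28)
g: flip: (29,12,28)→(28,-12,29)
g: reduced (well bottom): (28,-12,29) with a≤c, −a<b≤a
reduced forms (28, -12, 29) vs (28, -12, 29) ⇒ equivalent

yes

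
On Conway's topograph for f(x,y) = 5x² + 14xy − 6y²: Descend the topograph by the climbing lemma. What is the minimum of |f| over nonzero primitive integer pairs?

river: ρ → (-6,10,9)
river: ρ → (9,8,-7)
river: ρ → (-7,6,10)
river: ρ → (10,14,-3)
river: ρ → (-3,16,5)
river: ρ → (5,14,-6)
closes: descent 0, river 6
min |a| on river = 3

3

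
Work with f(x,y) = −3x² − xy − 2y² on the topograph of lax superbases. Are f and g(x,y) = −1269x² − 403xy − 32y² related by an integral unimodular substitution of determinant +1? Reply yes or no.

D₁ = -23, D₂ = -23
f is negative-definite; reduce −f:
−f: flip: (3,1,2)→(2,-1,3)
−f: reduced (well bottom): (2,-1,3) with a≤c, −a<b≤a
flip sign back: reduced form of f is (-2,1,-3)
g is negative-definite; reduce −g:
−g: flip: (1269,403,32)→(32,-403,1269)
−g: translate: b→-19 (≡-403 mod 64), so (32,-403,1269)→(32,-19,3)
−g: flip: (32,-19,3)→(3,19,32)
−g: translate: b→1 (≡19 mod 6), so (3,19,32)→(3,1,2)
−g: flip: (3,1,2)→(2,-1,3)
−g: reduced (well bottom): (2,-1,3) with a≤c, −a<b≤a
flip sign back: reduced form of g is (-2,1,-3)
reduced forms (-2, 1, -3) vs (-2, 1, -3) ⇒ equivalent

yes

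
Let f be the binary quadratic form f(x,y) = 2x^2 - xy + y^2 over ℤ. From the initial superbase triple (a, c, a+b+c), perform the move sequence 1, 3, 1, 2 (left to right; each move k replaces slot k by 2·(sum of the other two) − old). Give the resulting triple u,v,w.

start (2,1,2) = (f(1,0),f(0,1),f(1,1))
replace slot 1: 2·(1+2) − 2 = 4 → (4,1,2)
replace slot 3: 2·(4+1) − 2 = 8 → (4,1,8)
replace slot 1: 2·(1+8) − 4 = 14 → (14,1,8)
replace slot 2: 2·(14+8) − 1 = 43 → (14,43,8)

14,43,8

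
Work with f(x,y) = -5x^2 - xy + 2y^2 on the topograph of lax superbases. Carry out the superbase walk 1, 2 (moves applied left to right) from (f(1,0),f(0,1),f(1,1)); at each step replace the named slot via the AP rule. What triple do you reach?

start (-5,2,-4) = (f(1,0),f(0,1),f(1,1))
replace slot 1: 2·(2+(-4)) − (-5) = 1 → (1,2,-4)
replace slot 2: 2·(1+(-4)) − 2 = -8 → (1,-8,-4)

1,-8,-4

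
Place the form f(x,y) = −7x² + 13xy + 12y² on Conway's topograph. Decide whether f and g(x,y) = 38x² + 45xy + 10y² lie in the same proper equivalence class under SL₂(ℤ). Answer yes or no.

D₁ = 505, D₂ = 505
river cycle of f (length 8): (12, 11, -8), (-8, 21, 2), (2, 19, -18), (-18, 17, 3), (3, 19, -12), (-12, 5, 10), (10, 15, -7), (-7, 13, 12)
river cycle of g (length 8): (10, 15, -7), (-7, 13, 12), (12, 11, -8), (-8, 21, 2), (2, 19, -18), (-18, 17, 3), (3, 19, -12), (-12, 5, 10)
cycles coincide ⇒ equivalent

yes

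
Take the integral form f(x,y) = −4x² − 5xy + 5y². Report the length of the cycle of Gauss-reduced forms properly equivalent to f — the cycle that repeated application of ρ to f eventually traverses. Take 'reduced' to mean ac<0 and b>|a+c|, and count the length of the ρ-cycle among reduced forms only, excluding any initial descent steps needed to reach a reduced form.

D = 105, ⌊√D⌋ = 10
descent: ρ → (5,5,-4)  [lands on river]
river: ρ → (-4,3,6)
river: ρ → (6,9,-1)
river: ρ → (-1,9,6)
river: ρ → (6,3,-4)
river: ρ → (-4,5,5)
ρ-cycle length = 6 (tail of 1 descent step not counted)

6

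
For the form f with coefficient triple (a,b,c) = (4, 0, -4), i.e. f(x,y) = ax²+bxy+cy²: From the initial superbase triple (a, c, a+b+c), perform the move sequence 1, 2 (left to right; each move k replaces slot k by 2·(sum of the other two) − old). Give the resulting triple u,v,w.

start (4,-4,0) = (f(1,0),f(0,1),f(1,1))
replace slot 1: 2·((-4)+0) − 4 = -12 → (-12,-4,0)
replace slot 2: 2·((-12)+0) − (-4) = -20 → (-12,-20,0)

-12,-20,0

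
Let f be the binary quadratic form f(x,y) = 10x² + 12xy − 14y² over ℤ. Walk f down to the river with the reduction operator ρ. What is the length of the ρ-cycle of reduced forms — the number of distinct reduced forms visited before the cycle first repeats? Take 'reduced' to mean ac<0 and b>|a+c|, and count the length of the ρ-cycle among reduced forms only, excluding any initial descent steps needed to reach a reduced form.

D = 704, ⌊√D⌋ = 26
river: ρ → (-14,16,8)
river: ρ → (8,16,-14)
river: ρ → (-14,12,10)
river: ρ → (10,8,-16)
river: ρ → (-16,24,2)
river: ρ → (2,24,-16)
river: ρ → (-16,8,10)
river: ρ → (10,12,-14)
ρ-cycle length = 8 (tail of 0 descent steps not counted)

8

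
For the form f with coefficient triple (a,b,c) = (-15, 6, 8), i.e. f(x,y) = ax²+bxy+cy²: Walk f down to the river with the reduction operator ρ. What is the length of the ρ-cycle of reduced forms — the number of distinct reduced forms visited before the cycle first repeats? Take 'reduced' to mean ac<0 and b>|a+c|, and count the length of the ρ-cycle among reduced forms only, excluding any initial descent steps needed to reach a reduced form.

D = 516, ⌊√D⌋ = 22
descent: ρ → (8,10,-13)  [lands on river]
river: ρ → (-13,16,5)
river: ρ → (5,14,-16)
river: ρ → (-16,18,3)
river: ρ → (3,18,-16)
river: ρ → (-16,14,5)
river: ρ → (5,16,-13)
river: ρ → (-13,10,8)
river: ρ → (8,22,-1)
river: ρ → (-1,22,8)
ρ-cycle length = 10 (tail of 1 descent step not counted)

10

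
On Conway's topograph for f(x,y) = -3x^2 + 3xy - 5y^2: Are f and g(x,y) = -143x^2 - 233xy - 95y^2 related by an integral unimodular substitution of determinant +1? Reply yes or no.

D₁ = -51, D₂ = -51
f is negative-definite; reduce −f:
−f: translate: b→3 (≡-3 mod 6), so (3,-3,5)→(3,3,5)
−f: reduced (well bottom): (3,3,5) with a≤c, −a<b≤a
flip sign back: reduced form of f is (-3,-3,-5)
g is negative-definite; reduce −g:
−g: translate: b→-53 (≡233 mod 286), so (143,233,95)→(143,-53,5)
−g: flip: (143,-53,5)→(5,53,143)
−g: translate: b→3 (≡53 mod 10), so (5,53,143)→(5,3,3)
−g: flip: (5,3,3)→(3,-3,5)
−g: translate: b→3 (≡-3 mod 6), so (3,-3,5)→(3,3,5)
−g: reduced (well bottom): (3,3,5) with a≤c, −a<b≤a
flip sign back: reduced form of g is (-3,-3,-5)
reduced forms (-3, -3, -5) vs (-3, -3, -5) ⇒ equivalent

yes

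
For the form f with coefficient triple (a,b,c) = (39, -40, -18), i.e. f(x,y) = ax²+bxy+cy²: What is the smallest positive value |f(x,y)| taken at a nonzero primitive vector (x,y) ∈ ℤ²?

descent: ρ → (-18,40,39)  [lands on river]
river: ρ → (39,38,-19)
river: ρ → (-19,38,39)
river: ρ → (39,40,-18)
river: ρ → (-18,32,47)
river: ρ → (47,62,-3)
river: ρ → (-3,64,26)
river: ρ → (26,40,-27)
river: ρ → (-27,14,39)
river: ρ → (39,64,-2)
river: ρ → (-2,64,39)
river: ρ → (39,14,-27)
river: ρ → (-27,40,26)
river: ρ → (26,64,-3)
river: ρ → (-3,62,47)
river: ρ → (47,32,-18)
closes: descent 1, river 16
min |a| on river = 2

2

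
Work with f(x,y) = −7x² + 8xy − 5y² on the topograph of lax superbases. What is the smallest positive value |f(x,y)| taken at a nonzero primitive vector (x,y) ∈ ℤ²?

translate: b→6 (≡-8 mod 14), so (7,-8,5)→(7,6,4)
flip: (7,6,4)→(4,-6,7)
translate: b→2 (≡-6 mod 8), so (4,-6,7)→(4,2,5)
reduced (well bottom): (4,2,5) with a≤c, −a<b≤a
well minimum |f| = |-4| = 4 (negative-definite)

4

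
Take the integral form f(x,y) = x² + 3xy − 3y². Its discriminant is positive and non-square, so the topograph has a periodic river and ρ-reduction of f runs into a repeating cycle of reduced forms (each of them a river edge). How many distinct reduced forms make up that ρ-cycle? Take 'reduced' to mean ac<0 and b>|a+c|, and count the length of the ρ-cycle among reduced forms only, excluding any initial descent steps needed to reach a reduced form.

D = 21, ⌊√D⌋ = 4
river: ρ → (-3,3,1)
river: ρ → (1,3,-3)
ρ-cycle length = 2 (tail of 0 descent steps not counted)

2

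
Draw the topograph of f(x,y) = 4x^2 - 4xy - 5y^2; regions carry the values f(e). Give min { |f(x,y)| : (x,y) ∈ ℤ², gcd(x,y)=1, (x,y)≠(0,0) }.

descent: ρ → (-5,4,4)  [lands on river]
river: ρ → (4,4,-5)
river: ρ → (-5,6,3)
river: ρ → (3,6,-5)
closes: descent 1, river 4
min |a| on river = 3

3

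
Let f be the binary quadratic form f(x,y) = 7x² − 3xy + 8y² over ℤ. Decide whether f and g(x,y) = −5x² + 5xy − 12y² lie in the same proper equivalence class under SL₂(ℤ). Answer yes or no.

D₁ = -215, D₂ = -215
f: reduced (well bottom): (7,-3,8) with a≤c, −a<b≤a
g is negative-definite; reduce −g:
−g: translate: b→5 (≡-5 mod 10), so (5,-5,12)→(5,5,12)
−g: reduced (well bottom): (5,5,12) with a≤c, −a<b≤a
flip sign back: reduced form of g is (-5,-5,-12)
reduced forms (7, -3, 8) vs (-5, -5, -12) ⇒ inequivalent

no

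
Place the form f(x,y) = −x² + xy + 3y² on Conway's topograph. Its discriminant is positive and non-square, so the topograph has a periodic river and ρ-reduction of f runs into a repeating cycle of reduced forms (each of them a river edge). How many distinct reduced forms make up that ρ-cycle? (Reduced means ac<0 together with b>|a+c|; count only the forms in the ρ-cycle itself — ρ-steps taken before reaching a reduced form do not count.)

D = 13, ⌊√D⌋ = 3
descent: ρ → (3,-1,-1)
descent: ρ → (-1,3,1)  [lands on river]
river: ρ → (1,3,-1)
ρ-cycle length = 2 (tail of 2 descent steps not counted)

2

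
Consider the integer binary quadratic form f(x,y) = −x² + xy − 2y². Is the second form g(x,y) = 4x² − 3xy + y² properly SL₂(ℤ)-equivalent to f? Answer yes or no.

D₁ = -7, D₂ = -7
f is negative-definite; reduce −f:
−f: translate: b→1 (≡-1 mod 2), so (1,-1,2)→(1,1,2)
−f: reduced (well bottom): (1,1,2) with a≤c, −a<b≤a
flip sign back: reduced form of f is (-1,-1,-2)
g: flip: (4,-3,1)→(1,3,4)
g: translate: b→1 (≡3 mod 2), so (1,3,4)→(1,1,2)
g: reduced (well bottom): (1,1,2) with a≤c, −a<b≤a
reduced forms (-1, -1, -2) vs (1, 1, 2) ⇒ inequivalent

no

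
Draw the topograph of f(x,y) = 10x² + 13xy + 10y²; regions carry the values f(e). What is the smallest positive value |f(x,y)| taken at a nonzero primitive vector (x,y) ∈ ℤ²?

translate: b→-7 (≡13 mod 20), so (10,13,10)→(10,-7,7)
flip: (10,-7,7)→(7,7,10)
reduced (well bottom): (7,7,10) with a≤c, −a<b≤a
well minimum = a = 7

7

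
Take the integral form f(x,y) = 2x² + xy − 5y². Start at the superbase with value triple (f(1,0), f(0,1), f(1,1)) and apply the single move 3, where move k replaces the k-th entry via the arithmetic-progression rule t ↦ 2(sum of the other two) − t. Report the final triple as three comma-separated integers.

start (2,-5,-2) = (f(1,0),f(0,1),f(1,1))
replace slot 3: 2·(2+(-5)) − (-2) = -4 → (2,-5,-4)

2,-5,-4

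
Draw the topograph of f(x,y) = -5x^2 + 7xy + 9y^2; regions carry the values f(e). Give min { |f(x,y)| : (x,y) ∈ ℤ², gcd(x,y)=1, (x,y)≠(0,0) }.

river: ρ → (9,11,-3)
river: ρ → (-3,13,5)
river: ρ → (5,7,-9)
river: ρ → (-9,11,3)
river: ρ → (3,13,-5)
river: ρ → (-5,7,9)
closes: descent 0, river 6
min |a| on river = 3

3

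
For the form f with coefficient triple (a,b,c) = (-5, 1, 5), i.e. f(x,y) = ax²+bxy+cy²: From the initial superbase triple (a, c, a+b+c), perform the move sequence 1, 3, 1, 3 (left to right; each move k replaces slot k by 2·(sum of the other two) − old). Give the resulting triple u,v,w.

start (-5,5,1) = (f(1,0),f(0,1),f(1,1))
replace slot 1: 2·(5+1) − (-5) = 17 → (17,5,1)
replace slot 3: 2·(17+5) − 1 = 43 → (17,5,43)
replace slot 1: 2·(5+43) − 17 = 79 → (79,5,43)
replace slot 3: 2·(79+5) − 43 = 125 → (79,5,125)

79,5,125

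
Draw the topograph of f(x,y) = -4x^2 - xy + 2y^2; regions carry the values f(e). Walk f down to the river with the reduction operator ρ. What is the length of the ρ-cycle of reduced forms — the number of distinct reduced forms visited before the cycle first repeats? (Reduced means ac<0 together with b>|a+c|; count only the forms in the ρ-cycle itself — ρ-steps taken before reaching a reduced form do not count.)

D = 33, ⌊√D⌋ = 5
descent: ρ → (2,5,-1)  [lands on river]
river: ρ → (-1,5,2)
river: ρ → (2,3,-3)
river: ρ → (-3,3,2)
ρ-cycle length = 4 (tail of 1 descent step not counted)

4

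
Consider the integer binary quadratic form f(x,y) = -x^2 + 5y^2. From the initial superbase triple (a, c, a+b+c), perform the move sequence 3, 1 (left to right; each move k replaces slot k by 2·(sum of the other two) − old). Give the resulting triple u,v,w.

start (-1,5,4) = (f(1,0),f(0,1),f(1,1))
replace slot 3: 2·((-1)+5) − 4 = 4 → (-1,5,4)
replace slot 1: 2·(5+4) − (-1) = 19 → (19,5,4)

19,5,4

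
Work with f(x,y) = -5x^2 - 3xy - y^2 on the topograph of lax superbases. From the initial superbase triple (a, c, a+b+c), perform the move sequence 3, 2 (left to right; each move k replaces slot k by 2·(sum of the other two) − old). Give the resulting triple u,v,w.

start (-5,-1,-9) = (f(1,0),f(0,1),f(1,1))
replace slot 3: 2·((-5)+(-1)) − (-9) = -3 → (-5,-1,-3)
replace slot 2: 2·((-5)+(-3)) − (-1) = -15 → (-5,-15,-3)

-5,-15,-3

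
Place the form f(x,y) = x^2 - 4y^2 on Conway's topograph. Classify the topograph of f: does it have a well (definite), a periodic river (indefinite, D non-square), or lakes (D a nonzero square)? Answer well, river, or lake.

D = b²−4ac = 0² − 4·1·(-4) = 16
D = 4² is a perfect square ⇒ form factors over ℤ ⇒ lakes

lake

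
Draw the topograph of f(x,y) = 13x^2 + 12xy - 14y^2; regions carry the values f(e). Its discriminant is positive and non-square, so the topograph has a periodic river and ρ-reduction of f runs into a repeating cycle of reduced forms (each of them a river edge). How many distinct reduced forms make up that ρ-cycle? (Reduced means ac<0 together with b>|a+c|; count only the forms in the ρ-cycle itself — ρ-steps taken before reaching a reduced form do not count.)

D = 872, ⌊√D⌋ = 29
river: ρ → (-14,16,11)
river: ρ → (11,28,-2)
river: ρ → (-2,28,11)
river: ρ → (11,16,-14)
river: ρ → (-14,12,13)
river: ρ → (13,14,-13)
river: ρ → (-13,12,14)
river: ρ → (14,16,-11)
river: ρ → (-11,28,2)
river: ρ → (2,28,-11)
river: ρ → (-11,16,14)
river: ρ → (14,12,-13)
river: ρ → (-13,14,13)
river: ρ → (13,12,-14)
ρ-cycle length = 14 (tail of 0 descent steps not counted)

14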